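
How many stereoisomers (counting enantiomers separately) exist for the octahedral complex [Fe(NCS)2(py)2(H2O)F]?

8

There are 6 geometric isomers: NCS trans, py trans; NCS cis, py cis (3 arrangements, 2 chiral); NCS cis, py trans; NCS trans, py cis.
Of these, 2 lack any improper symmetry element and so occur as enantiomeric pairs, giving 6 + 2 = 8 stereoisomers in total.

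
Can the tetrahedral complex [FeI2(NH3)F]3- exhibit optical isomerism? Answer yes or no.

no

All four vertices of a tetrahedron are equivalent and mutually adjacent, so cis/trans isomerism cannot arise.
Only one geometric arrangement is possible.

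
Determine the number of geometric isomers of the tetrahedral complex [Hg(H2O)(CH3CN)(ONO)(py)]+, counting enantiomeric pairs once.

1

In a tetrahedral complex all four positions are equivalent and every pair of ligands is adjacent — there is no cis/trans distinction.
Only one geometric arrangement is possible; it has no improper symmetry element, so it exists as a pair of enantiomers (2 stereoisomers).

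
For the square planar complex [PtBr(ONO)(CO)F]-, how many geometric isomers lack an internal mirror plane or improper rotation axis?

In a square planar complex each vertex has one trans partner and two cis neighbours.
There are 3 geometric isomers: (Br/F trans, CO/ONO trans); (Br/ONO trans, CO/F trans); (Br/CO trans, F/ONO trans).
Each arrangement has an internal mirror plane or centre of symmetry, so none is chiral.

0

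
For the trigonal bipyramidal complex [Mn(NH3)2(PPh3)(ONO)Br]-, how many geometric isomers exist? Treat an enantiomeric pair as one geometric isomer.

7

A trigonal bipyramid has two axial and three equatorial sites, which are chemically inequivalent.
Placing the ligands in turn and identifying arrangements related by rotation or reflection leaves 7 distinct geometric isomers.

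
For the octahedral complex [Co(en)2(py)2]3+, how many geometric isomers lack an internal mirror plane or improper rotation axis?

1

The six octahedral sites form three mutually perpendicular trans pairs.
Each en is bidentate and must span two cis positions.
Working through the distinct placements yields 2 geometric isomers: py trans; py cis (chiral).
One of these lacks any improper symmetry element and so occurs as an enantiomeric pair, giving 2 + 1 = 3 stereoisomers in total.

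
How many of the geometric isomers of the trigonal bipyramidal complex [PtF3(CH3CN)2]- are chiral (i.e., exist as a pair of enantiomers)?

In a trigonal bipyramid the two axial positions differ from the three equatorial ones.
Systematic placement gives 3 geometric isomers: CH3CN both axial; CH3CN one axial, one equatorial; CH3CN both equatorial.
Each arrangement has an internal mirror plane or centre of symmetry, so none is chiral.

0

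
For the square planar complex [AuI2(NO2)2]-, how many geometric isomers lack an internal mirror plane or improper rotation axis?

0

A square has two trans pairs of vertices; adjacent vertices are cis.
Systematic placement gives 2 geometric isomers: I cis; I trans.
Each arrangement has an internal mirror plane or centre of symmetry, so none is chiral.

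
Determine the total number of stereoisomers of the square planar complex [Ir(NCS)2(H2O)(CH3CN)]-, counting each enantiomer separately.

A square has two trans pairs of vertices; adjacent vertices are cis.
The distinct arrangements are (2 in all): NCS cis; NCS trans.
Each arrangement has an internal mirror plane or centre of symmetry, so none is chiral.

2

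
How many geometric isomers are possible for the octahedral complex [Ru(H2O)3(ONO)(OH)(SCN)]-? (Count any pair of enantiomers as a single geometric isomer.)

4

Working through the distinct placements yields 4 geometric isomers: H2O mer (3 arrangements); H2O fac (chiral).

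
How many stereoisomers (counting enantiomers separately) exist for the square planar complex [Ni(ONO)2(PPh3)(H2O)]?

2

A square has two trans pairs of vertices; adjacent vertices are cis.
There are 2 geometric isomers: ONO cis; ONO trans.
Each arrangement has an internal mirror plane or centre of symmetry, so none is chiral.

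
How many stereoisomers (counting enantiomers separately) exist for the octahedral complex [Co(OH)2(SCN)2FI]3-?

In an octahedral complex each vertex has one trans partner and four cis neighbours.
There are 6 geometric isomers: OH trans, SCN trans; OH cis, SCN cis (3 arrangements, 2 chiral); OH cis, SCN trans; OH trans, SCN cis.
Of these, 2 lack any improper symmetry element and so occur as enantiomeric pairs, giving 6 + 2 = 8 stereoisomers in total.

8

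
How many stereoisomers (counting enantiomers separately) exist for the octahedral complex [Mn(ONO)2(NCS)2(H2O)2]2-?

In an octahedral complex each vertex has one trans partner and four cis neighbours.
Working through the distinct placements yields 5 geometric isomers: ONO trans, NCS trans, H2O trans; ONO cis, NCS cis, H2O trans; ONO trans, NCS cis, H2O cis; ONO cis, NCS cis, H2O cis (chiral); ONO cis, NCS trans, H2O cis.
One of these lacks any improper symmetry element and so occurs as an enantiomeric pair, giving 5 + 1 = 6 stereoisomers in total.

6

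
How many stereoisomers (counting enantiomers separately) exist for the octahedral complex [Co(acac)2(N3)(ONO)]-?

3

In an octahedral complex each vertex has one trans partner and four cis neighbours.
Each acac is bidentate and must span two cis positions.
The distinct arrangements are (2 in all): N3 and ONO mutually trans; N3 and ONO mutually cis (chiral).
One of these lacks any improper symmetry element and so occurs as an enantiomeric pair, giving 2 + 1 = 3 stereoisomers in total.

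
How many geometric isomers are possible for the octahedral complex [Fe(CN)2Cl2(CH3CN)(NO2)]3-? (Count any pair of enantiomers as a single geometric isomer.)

Working through the distinct placements yields 6 geometric isomers: CN cis, Cl cis (3 arrangements, 2 chiral); CN cis, Cl trans; CN trans, Cl cis; CN trans, Cl trans.

6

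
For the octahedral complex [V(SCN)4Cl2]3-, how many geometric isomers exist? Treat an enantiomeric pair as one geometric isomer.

An octahedron has six vertices in three trans pairs; every non-trans pair is cis.
There are 2 geometric isomers: Cl trans; Cl cis.

2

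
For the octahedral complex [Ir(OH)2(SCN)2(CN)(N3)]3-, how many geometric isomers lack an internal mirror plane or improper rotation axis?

The six octahedral sites form three mutually perpendicular trans pairs.
Working through the distinct placements yields 6 geometric isomers: OH trans, SCN trans; OH cis, SCN cis (3 arrangements, 2 chiral); OH cis, SCN trans; OH trans, SCN cis.
Of these, 2 lack any improper symmetry element and so occur as enantiomeric pairs, giving 6 + 2 = 8 stereoisomers in total.

2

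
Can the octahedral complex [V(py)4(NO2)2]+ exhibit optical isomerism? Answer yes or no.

An octahedron has six vertices in three trans pairs; every non-trans pair is cis.
There are 2 geometric isomers: NO2 trans; NO2 cis.
Each arrangement has an internal mirror plane or centre of symmetry, so none is chiral.

no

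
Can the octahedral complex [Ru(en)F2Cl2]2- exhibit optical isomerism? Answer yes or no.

In an octahedral complex each vertex has one trans partner and four cis neighbours.
Each en is bidentate and must span two cis positions.
The distinct arrangements are (3 in all): F cis, Cl trans; F cis, Cl cis (chiral); F trans, Cl cis.
One of these lacks any improper symmetry element and so occurs as an enantiomeric pair, giving 3 + 1 = 4 stereoisomers in total.

yes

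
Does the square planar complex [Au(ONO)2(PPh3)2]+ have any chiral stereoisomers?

In a square planar complex each vertex has one trans partner and two cis neighbours.
Systematic placement gives 2 geometric isomers: ONO cis; ONO trans.
Each arrangement has an internal mirror plane or centre of symmetry, so none is chiral.

no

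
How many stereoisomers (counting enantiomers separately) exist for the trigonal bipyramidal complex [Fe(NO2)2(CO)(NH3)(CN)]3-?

10

A trigonal bipyramid has two axial and three equatorial sites, which are chemically inequivalent.
Systematic enumeration (placing each ligand type in turn and discarding arrangements equivalent by rotation or reflection) gives 7 geometric isomers.
Of these, 3 lack any improper symmetry element and so occur as enantiomeric pairs, giving 7 + 3 = 10 stereoisomers in total.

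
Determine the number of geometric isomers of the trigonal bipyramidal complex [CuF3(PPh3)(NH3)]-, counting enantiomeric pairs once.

4

A trigonal bipyramid has two axial and three equatorial sites, which are chemically inequivalent.
Working through the distinct placements yields 4 geometric isomers: PPh3 equatorial, NH3 equatorial; PPh3 equatorial, NH3 axial; PPh3 axial, NH3 equatorial; PPh3 axial, NH3 axial.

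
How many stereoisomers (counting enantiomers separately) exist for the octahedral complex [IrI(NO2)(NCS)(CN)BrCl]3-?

The six octahedral sites form three mutually perpendicular trans pairs.
Exhaustive case analysis gives 15 geometric isomers.
Of these, 15 lack any improper symmetry element and so occur as enantiomeric pairs, giving 15 + 15 = 30 stereoisomers in total.

30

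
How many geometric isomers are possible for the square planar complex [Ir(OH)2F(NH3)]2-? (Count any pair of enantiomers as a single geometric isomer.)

In a square planar complex each vertex has one trans partner and two cis neighbours.
There are 2 geometric isomers: OH cis; OH trans.

2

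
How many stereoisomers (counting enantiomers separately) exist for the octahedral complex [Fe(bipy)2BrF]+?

An octahedron has six vertices in three trans pairs; every non-trans pair is cis.
Each bipy is bidentate and must span two cis positions.
Working through the distinct placements yields 2 geometric isomers: Br and F mutually trans; Br and F mutually cis (chiral).
One of these lacks any improper symmetry element and so occurs as an enantiomeric pair, giving 2 + 1 = 3 stereoisomers in total.

3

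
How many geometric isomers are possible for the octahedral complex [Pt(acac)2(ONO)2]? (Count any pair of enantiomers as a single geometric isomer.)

An octahedron has six vertices in three trans pairs; every non-trans pair is cis.
Each acac is bidentate and must span two cis positions.
There are 2 geometric isomers: ONO trans; ONO cis (chiral).

2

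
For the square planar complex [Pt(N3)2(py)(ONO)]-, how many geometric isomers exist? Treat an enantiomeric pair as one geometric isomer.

A square has two trans pairs of vertices; adjacent vertices are cis.
The distinct arrangements are (2 in all): N3 cis; N3 trans.

2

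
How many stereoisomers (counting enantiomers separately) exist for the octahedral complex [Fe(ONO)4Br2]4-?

An octahedron has six vertices in three trans pairs; every non-trans pair is cis.
There are 2 geometric isomers: Br trans; Br cis.
Each arrangement has an internal mirror plane or centre of symmetry, so none is chiral.

2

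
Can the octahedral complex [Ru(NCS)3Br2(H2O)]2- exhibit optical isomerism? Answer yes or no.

In an octahedral complex each vertex has one trans partner and four cis neighbours.
The distinct arrangements are (3 in all): NCS mer, Br trans; NCS mer, Br cis; NCS fac, Br cis.
Each arrangement has an internal mirror plane or centre of symmetry, so none is chiral.

no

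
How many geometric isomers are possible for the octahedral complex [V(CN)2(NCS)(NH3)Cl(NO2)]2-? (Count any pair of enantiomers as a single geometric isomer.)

An octahedron has six vertices in three trans pairs; every non-trans pair is cis.
Exhaustive case analysis gives 9 geometric isomers.

9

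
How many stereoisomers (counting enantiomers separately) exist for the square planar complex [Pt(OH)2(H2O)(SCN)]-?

2

A square has two trans pairs of vertices; adjacent vertices are cis.
There are 2 geometric isomers: OH cis; OH trans.
Each arrangement has an internal mirror plane or centre of symmetry, so none is chiral.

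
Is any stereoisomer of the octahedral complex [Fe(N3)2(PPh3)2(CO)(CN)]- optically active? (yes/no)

yes

An octahedron has six vertices in three trans pairs; every non-trans pair is cis.
Systematic placement gives 6 geometric isomers: N3 trans, PPh3 trans; N3 cis, PPh3 cis (3 arrangements, 2 chiral); N3 cis, PPh3 trans; N3 trans, PPh3 cis.
Of these, 2 lack any improper symmetry element and so occur as enantiomeric pairs, giving 6 + 2 = 8 stereoisomers in total.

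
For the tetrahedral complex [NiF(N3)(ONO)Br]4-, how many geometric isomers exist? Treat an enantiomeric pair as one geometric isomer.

In a tetrahedral complex all four positions are equivalent and every pair of ligands is adjacent — there is no cis/trans distinction.
Only one geometric arrangement is possible; it has no improper symmetry element, so it exists as a pair of enantiomers (2 stereoisomers).

1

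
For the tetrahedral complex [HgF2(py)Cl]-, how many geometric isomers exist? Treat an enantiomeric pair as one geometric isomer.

1

All four vertices of a tetrahedron are equivalent and mutually adjacent, so cis/trans isomerism cannot arise.
Only one geometric arrangement is possible.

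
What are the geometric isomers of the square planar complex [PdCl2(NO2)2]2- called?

cis and trans

In a square planar complex each vertex has one trans partner and two cis neighbours.
There are 2 geometric isomers: Cl cis; Cl trans.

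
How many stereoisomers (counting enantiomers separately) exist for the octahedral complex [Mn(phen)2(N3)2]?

3

Each phen is bidentate and must span two cis positions.
Systematic placement gives 2 geometric isomers: N3 trans; N3 cis (chiral).
One of these lacks any improper symmetry element and so occurs as an enantiomeric pair, giving 2 + 1 = 3 stereoisomers in total.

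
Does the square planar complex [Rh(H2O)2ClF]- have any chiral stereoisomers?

no

In a square planar complex each vertex has one trans partner and two cis neighbours.
Working through the distinct placements yields 2 geometric isomers: H2O cis; H2O trans.
Each arrangement has an internal mirror plane or centre of symmetry, so none is chiral.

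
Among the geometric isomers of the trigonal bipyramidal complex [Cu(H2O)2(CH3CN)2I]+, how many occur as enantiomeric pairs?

1

In a trigonal bipyramid the two axial positions differ from the three equatorial ones.
Exhaustive case analysis gives 5 geometric isomers.
One of these lacks any improper symmetry element and so occurs as an enantiomeric pair, giving 5 + 1 = 6 stereoisomers in total.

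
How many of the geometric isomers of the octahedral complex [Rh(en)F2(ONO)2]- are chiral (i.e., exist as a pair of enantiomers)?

1

In an octahedral complex each vertex has one trans partner and four cis neighbours.
Each en is bidentate and must span two cis positions.
Systematic placement gives 3 geometric isomers: F trans, ONO cis; F cis, ONO cis (chiral); F cis, ONO trans.
One of these lacks any improper symmetry element and so occurs as an enantiomeric pair, giving 3 + 1 = 4 stereoisomers in total.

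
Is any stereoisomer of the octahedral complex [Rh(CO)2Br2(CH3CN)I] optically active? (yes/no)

yes

Systematic placement gives 6 geometric isomers: CO cis, Br trans; CO trans, Br trans; CO cis, Br cis (3 arrangements, 2 chiral); CO trans, Br cis.
Of these, 2 lack any improper symmetry element and so occur as enantiomeric pairs, giving 6 + 2 = 8 stereoisomers in total.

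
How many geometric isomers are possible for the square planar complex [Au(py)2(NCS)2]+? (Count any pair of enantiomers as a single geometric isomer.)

In a square planar complex each vertex has one trans partner and two cis neighbours.
The distinct arrangements are (2 in all): py cis; py trans.

2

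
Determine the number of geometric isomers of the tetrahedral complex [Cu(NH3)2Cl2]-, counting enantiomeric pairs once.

1

All four vertices of a tetrahedron are equivalent and mutually adjacent, so cis/trans isomerism cannot arise.
Only one geometric arrangement is possible.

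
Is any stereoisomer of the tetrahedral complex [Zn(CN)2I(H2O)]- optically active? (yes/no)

In a tetrahedral complex all four positions are equivalent and every pair of ligands is adjacent — there is no cis/trans distinction.
Only one geometric arrangement is possible.

no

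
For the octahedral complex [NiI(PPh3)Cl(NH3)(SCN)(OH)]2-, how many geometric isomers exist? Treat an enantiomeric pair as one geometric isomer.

An octahedron has six vertices in three trans pairs; every non-trans pair is cis.
Placing the ligands in turn and identifying arrangements related by rotation or reflection leaves 15 distinct geometric isomers.

15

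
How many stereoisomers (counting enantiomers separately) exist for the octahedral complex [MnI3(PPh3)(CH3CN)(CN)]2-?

5

An octahedron has six vertices in three trans pairs; every non-trans pair is cis.
The distinct arrangements are (4 in all): I mer (3 arrangements); I fac (chiral).
One of these lacks any improper symmetry element and so occurs as an enantiomeric pair, giving 4 + 1 = 5 stereoisomers in total.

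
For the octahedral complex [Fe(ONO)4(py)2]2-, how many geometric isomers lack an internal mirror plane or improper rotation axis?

There are 2 geometric isomers: py trans; py cis.
Each arrangement has an internal mirror plane or centre of symmetry, so none is chiral.

0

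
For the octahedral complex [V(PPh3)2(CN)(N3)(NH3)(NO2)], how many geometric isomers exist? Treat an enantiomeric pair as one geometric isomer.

9

The six octahedral sites form three mutually perpendicular trans pairs.
Exhaustive case analysis gives 9 geometric isomers.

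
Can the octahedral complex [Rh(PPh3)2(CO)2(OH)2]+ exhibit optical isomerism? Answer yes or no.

An octahedron has six vertices in three trans pairs; every non-trans pair is cis.
The distinct arrangements are (5 in all): PPh3 trans, CO trans, OH trans; PPh3 cis, CO trans, OH cis; PPh3 trans, CO cis, OH cis; PPh3 cis, CO cis, OH cis (chiral); PPh3 cis, CO cis, OH trans.
One of these lacks any improper symmetry element and so occurs as an enantiomeric pair, giving 5 + 1 = 6 stereoisomers in total.

yes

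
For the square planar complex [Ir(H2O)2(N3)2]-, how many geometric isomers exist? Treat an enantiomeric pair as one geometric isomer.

2

In a square planar complex each vertex has one trans partner and two cis neighbours.
Working through the distinct placements yields 2 geometric isomers: H2O cis; H2O trans.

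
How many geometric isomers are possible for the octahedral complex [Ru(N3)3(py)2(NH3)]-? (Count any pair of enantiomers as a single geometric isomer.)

3

An octahedron has six vertices in three trans pairs; every non-trans pair is cis.
Working through the distinct placements yields 3 geometric isomers: N3 mer, py trans; N3 mer, py cis; N3 fac, py cis.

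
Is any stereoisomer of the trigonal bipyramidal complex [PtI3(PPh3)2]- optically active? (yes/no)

no

A trigonal bipyramid has two axial and three equatorial sites, which are chemically inequivalent.
The distinct arrangements are (3 in all): PPh3 both equatorial; PPh3 one axial, one equatorial; PPh3 both axial.
Each arrangement has an internal mirror plane or centre of symmetry, so none is chiral.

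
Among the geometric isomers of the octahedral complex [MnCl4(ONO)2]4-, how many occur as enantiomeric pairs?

In an octahedral complex each vertex has one trans partner and four cis neighbours.
There are 2 geometric isomers: ONO trans; ONO cis.
Each arrangement has an internal mirror plane or centre of symmetry, so none is chiral.

0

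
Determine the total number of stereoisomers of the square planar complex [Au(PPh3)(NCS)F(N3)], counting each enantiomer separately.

In a square planar complex each vertex has one trans partner and two cis neighbours.
Systematic placement gives 3 geometric isomers: (F/NCS trans, N3/PPh3 trans); (F/PPh3 trans, N3/NCS trans); (F/N3 trans, NCS/PPh3 trans).
Each arrangement has an internal mirror plane or centre of symmetry, so none is chiral.

3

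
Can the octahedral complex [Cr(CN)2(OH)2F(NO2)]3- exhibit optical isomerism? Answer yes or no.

yes

In an octahedral complex each vertex has one trans partner and four cis neighbours.
The distinct arrangements are (6 in all): CN trans, OH trans; CN trans, OH cis; CN cis, OH trans; CN cis, OH cis (3 arrangements, 2 chiral).
Of these, 2 lack any improper symmetry element and so occur as enantiomeric pairs, giving 6 + 2 = 8 stereoisomers in total.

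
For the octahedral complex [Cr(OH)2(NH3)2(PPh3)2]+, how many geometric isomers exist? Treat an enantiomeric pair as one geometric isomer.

5

The six octahedral sites form three mutually perpendicular trans pairs.
Working through the distinct placements yields 5 geometric isomers: OH trans, NH3 trans, PPh3 trans; OH cis, NH3 trans, PPh3 cis; OH cis, NH3 cis, PPh3 trans; OH cis, NH3 cis, PPh3 cis (chiral); OH trans, NH3 cis, PPh3 cis.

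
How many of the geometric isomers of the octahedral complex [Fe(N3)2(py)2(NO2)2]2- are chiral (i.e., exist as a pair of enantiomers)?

The six octahedral sites form three mutually perpendicular trans pairs.
Systematic placement gives 5 geometric isomers: N3 trans, py trans, NO2 trans; N3 trans, py cis, NO2 cis; N3 cis, py trans, NO2 cis; N3 cis, py cis, NO2 cis (chiral); N3 cis, py cis, NO2 trans.
One of these lacks any improper symmetry element and so occurs as an enantiomeric pair, giving 5 + 1 = 6 stereoisomers in total.

1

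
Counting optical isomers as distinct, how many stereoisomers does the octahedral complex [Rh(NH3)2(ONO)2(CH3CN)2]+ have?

6

In an octahedral complex each vertex has one trans partner and four cis neighbours.
Working through the distinct placements yields 5 geometric isomers: NH3 trans, ONO trans, CH3CN trans; NH3 cis, ONO cis, CH3CN trans; NH3 cis, ONO trans, CH3CN cis; NH3 cis, ONO cis, CH3CN cis (chiral); NH3 trans, ONO cis, CH3CN cis.
One of these lacks any improper symmetry element and so occurs as an enantiomeric pair, giving 5 + 1 = 6 stereoisomers in total.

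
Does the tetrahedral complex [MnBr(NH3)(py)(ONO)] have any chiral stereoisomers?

yes

Only one geometric arrangement is possible; it has no improper symmetry element, so it exists as a pair of enantiomers (2 stereoisomers).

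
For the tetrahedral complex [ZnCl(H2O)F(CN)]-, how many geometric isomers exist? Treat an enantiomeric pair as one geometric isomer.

1

In a tetrahedral complex all four positions are equivalent and every pair of ligands is adjacent — there is no cis/trans distinction.
Only one geometric arrangement is possible; it has no improper symmetry element, so it exists as a pair of enantiomers (2 stereoisomers).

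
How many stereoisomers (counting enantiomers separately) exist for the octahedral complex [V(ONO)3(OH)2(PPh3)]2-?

3

The six octahedral sites form three mutually perpendicular trans pairs.
There are 3 geometric isomers: ONO mer, OH trans; ONO fac, OH cis; ONO mer, OH cis.
Each arrangement has an internal mirror plane or centre of symmetry, so none is chiral.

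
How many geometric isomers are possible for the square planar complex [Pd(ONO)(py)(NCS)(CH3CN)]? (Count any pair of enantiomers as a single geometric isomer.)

Working through the distinct placements yields 3 geometric isomers: (CH3CN/ONO trans, NCS/py trans); (CH3CN/py trans, NCS/ONO trans); (CH3CN/NCS trans, ONO/py trans).

3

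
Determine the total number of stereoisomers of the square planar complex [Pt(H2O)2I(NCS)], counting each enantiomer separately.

2

A square has two trans pairs of vertices; adjacent vertices are cis.
Systematic placement gives 2 geometric isomers: H2O cis; H2O trans.
Each arrangement has an internal mirror plane or centre of symmetry, so none is chiral.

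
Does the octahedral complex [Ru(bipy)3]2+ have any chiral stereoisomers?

yes

In an octahedral complex each vertex has one trans partner and four cis neighbours.
Each bipy is bidentate and must span two cis positions.
Only one geometric arrangement is possible; it has no improper symmetry element, so it exists as a pair of enantiomers (2 stereoisomers).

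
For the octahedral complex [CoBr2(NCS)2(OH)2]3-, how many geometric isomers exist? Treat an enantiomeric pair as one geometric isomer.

The six octahedral sites form three mutually perpendicular trans pairs.
The distinct arrangements are (5 in all): Br trans, NCS trans, OH trans; Br trans, NCS cis, OH cis; Br cis, NCS cis, OH trans; Br cis, NCS cis, OH cis (chiral); Br cis, NCS trans, OH cis.

5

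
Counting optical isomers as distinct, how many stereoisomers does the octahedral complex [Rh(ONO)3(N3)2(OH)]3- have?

An octahedron has six vertices in three trans pairs; every non-trans pair is cis.
The distinct arrangements are (3 in all): ONO mer, N3 trans; ONO mer, N3 cis; ONO fac, N3 cis.
Each arrangement has an internal mirror plane or centre of symmetry, so none is chiral.

3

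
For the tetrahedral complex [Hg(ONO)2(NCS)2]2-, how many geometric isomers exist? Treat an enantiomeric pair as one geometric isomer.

All four vertices of a tetrahedron are equivalent and mutually adjacent, so cis/trans isomerism cannot arise.
Only one geometric arrangement is possible.

1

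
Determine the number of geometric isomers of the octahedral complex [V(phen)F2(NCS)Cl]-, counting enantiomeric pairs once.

4

The six octahedral sites form three mutually perpendicular trans pairs.
Each phen is bidentate and must span two cis positions.
Systematic placement gives 4 geometric isomers: F cis (3 arrangements, 2 chiral); F trans.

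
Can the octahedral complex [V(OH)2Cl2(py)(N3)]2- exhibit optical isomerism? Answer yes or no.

yes

In an octahedral complex each vertex has one trans partner and four cis neighbours.
Systematic placement gives 6 geometric isomers: OH cis, Cl trans; OH trans, Cl trans; OH cis, Cl cis (3 arrangements, 2 chiral); OH trans, Cl cis.
Of these, 2 lack any improper symmetry element and so occur as enantiomeric pairs, giving 6 + 2 = 8 stereoisomers in total.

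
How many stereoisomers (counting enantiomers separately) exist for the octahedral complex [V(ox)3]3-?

2

An octahedron has six vertices in three trans pairs; every non-trans pair is cis.
Each ox is bidentate and must span two cis positions.
Only one geometric arrangement is possible; it has no improper symmetry element, so it exists as a pair of enantiomers (2 stereoisomers).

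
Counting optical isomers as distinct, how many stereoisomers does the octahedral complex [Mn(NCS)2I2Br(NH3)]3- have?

8

An octahedron has six vertices in three trans pairs; every non-trans pair is cis.
Systematic placement gives 6 geometric isomers: NCS cis, I cis (3 arrangements, 2 chiral); NCS trans, I cis; NCS cis, I trans; NCS trans, I trans.
Of these, 2 lack any improper symmetry element and so occur as enantiomeric pairs, giving 6 + 2 = 8 stereoisomers in total.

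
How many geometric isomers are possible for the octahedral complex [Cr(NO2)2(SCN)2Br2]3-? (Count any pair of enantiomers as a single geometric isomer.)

The six octahedral sites form three mutually perpendicular trans pairs.
Systematic placement gives 5 geometric isomers: NO2 trans, SCN trans, Br trans; NO2 cis, SCN cis, Br trans; NO2 cis, SCN trans, Br cis; NO2 cis, SCN cis, Br cis (chiral); NO2 trans, SCN cis, Br cis.

5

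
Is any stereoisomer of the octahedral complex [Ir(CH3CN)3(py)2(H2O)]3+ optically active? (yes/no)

In an octahedral complex each vertex has one trans partner and four cis neighbours.
Working through the distinct placements yields 3 geometric isomers: CH3CN mer, py trans; CH3CN mer, py cis; CH3CN fac, py cis.
Each arrangement has an internal mirror plane or centre of symmetry, so none is chiral.

no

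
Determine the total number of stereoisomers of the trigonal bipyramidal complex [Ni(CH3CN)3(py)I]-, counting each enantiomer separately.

In a trigonal bipyramid the two axial positions differ from the three equatorial ones.
Systematic placement gives 4 geometric isomers: py equatorial, I equatorial; py equatorial, I axial; py axial, I equatorial; py axial, I axial.
Each arrangement has an internal mirror plane or centre of symmetry, so none is chiral.

4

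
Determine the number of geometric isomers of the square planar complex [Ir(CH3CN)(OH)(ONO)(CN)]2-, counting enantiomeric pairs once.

In a square planar complex each vertex has one trans partner and two cis neighbours.
The distinct arrangements are (3 in all): (CH3CN/OH trans, CN/ONO trans); (CH3CN/ONO trans, CN/OH trans); (CH3CN/CN trans, OH/ONO trans).

3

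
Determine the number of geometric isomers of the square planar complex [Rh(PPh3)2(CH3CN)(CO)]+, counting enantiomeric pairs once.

2

In a square planar complex each vertex has one trans partner and two cis neighbours.
Systematic placement gives 2 geometric isomers: PPh3 cis; PPh3 trans.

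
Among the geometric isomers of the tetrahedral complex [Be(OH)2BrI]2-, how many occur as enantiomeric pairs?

In a tetrahedral complex all four positions are equivalent and every pair of ligands is adjacent — there is no cis/trans distinction.
Only one geometric arrangement is possible.

0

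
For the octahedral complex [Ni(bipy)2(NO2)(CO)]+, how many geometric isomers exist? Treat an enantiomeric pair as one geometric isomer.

2

An octahedron has six vertices in three trans pairs; every non-trans pair is cis.
Each bipy is bidentate and must span two cis positions.
The distinct arrangements are (2 in all): NO2 and CO mutually trans; NO2 and CO mutually cis (chiral).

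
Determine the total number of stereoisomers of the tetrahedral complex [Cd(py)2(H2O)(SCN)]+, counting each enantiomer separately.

1

In a tetrahedral complex all four positions are equivalent and every pair of ligands is adjacent — there is no cis/trans distinction.
Only one geometric arrangement is possible.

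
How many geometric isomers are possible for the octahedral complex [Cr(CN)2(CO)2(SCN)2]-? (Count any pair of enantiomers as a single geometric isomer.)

5

In an octahedral complex each vertex has one trans partner and four cis neighbours.
Systematic placement gives 5 geometric isomers: CN trans, CO trans, SCN trans; CN trans, CO cis, SCN cis; CN cis, CO cis, SCN trans; CN cis, CO cis, SCN cis (chiral); CN cis, CO trans, SCN cis.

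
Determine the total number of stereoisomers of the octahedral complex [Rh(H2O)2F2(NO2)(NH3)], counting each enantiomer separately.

In an octahedral complex each vertex has one trans partner and four cis neighbours.
The distinct arrangements are (6 in all): H2O trans, F trans; H2O cis, F trans; H2O cis, F cis (3 arrangements, 2 chiral); H2O trans, F cis.
Of these, 2 lack any improper symmetry element and so occur as enantiomeric pairs, giving 6 + 2 = 8 stereoisomers in total.

8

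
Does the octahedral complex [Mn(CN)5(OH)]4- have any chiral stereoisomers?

In an octahedral complex each vertex has one trans partner and four cis neighbours.
Only one geometric arrangement is possible.

no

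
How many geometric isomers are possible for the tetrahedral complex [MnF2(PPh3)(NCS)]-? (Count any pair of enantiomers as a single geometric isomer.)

1

Only one geometric arrangement is possible.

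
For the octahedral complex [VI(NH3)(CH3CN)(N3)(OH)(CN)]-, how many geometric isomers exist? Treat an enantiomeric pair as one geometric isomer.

15

In an octahedral complex each vertex has one trans partner and four cis neighbours.
Systematic enumeration (placing each ligand type in turn and discarding arrangements equivalent by rotation or reflection) gives 15 geometric isomers.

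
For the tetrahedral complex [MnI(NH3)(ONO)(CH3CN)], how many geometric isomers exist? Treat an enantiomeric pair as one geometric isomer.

All four vertices of a tetrahedron are equivalent and mutually adjacent, so cis/trans isomerism cannot arise.
Only one geometric arrangement is possible; it has no improper symmetry element, so it exists as a pair of enantiomers (2 stereoisomers).

1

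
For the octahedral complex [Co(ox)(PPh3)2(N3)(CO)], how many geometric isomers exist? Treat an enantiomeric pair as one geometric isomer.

4

An octahedron has six vertices in three trans pairs; every non-trans pair is cis.
Each ox is bidentate and must span two cis positions.
The distinct arrangements are (4 in all): PPh3 cis (3 arrangements, 2 chiral); PPh3 trans.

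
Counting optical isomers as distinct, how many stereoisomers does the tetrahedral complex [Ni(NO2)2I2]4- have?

1

Only one geometric arrangement is possible.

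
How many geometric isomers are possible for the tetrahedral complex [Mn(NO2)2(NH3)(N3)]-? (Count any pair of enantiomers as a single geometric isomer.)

All four vertices of a tetrahedron are equivalent and mutually adjacent, so cis/trans isomerism cannot arise.
Only one geometric arrangement is possible.

1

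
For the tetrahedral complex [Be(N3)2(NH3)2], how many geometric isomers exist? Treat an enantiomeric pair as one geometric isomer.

All four vertices of a tetrahedron are equivalent and mutually adjacent, so cis/trans isomerism cannot arise.
Only one geometric arrangement is possible.

1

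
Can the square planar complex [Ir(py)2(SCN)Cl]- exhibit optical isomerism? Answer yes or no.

A square has two trans pairs of vertices; adjacent vertices are cis.
The distinct arrangements are (2 in all): py cis; py trans.
Each arrangement has an internal mirror plane or centre of symmetry, so none is chiral.

no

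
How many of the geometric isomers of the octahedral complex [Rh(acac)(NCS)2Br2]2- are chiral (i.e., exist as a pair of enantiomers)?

An octahedron has six vertices in three trans pairs; every non-trans pair is cis.
Each acac is bidentate and must span two cis positions.
There are 3 geometric isomers: NCS cis, Br trans; NCS cis, Br cis (chiral); NCS trans, Br cis.
One of these lacks any improper symmetry element and so occurs as an enantiomeric pair, giving 3 + 1 = 4 stereoisomers in total.

1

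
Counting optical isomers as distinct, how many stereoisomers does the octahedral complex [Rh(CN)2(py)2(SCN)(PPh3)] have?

There are 6 geometric isomers: CN trans, py trans; CN trans, py cis; CN cis, py trans; CN cis, py cis (3 arrangements, 2 chiral).
Of these, 2 lack any improper symmetry element and so occur as enantiomeric pairs, giving 6 + 2 = 8 stereoisomers in total.

8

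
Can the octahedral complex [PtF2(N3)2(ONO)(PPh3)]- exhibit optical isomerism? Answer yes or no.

yes

An octahedron has six vertices in three trans pairs; every non-trans pair is cis.
The distinct arrangements are (6 in all): F trans, N3 trans; F trans, N3 cis; F cis, N3 cis (3 arrangements, 2 chiral); F cis, N3 trans.
Of these, 2 lack any improper symmetry element and so occur as enantiomeric pairs, giving 6 + 2 = 8 stereoisomers in total.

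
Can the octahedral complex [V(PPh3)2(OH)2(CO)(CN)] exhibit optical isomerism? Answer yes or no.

yes

In an octahedral complex each vertex has one trans partner and four cis neighbours.
Working through the distinct placements yields 6 geometric isomers: PPh3 trans, OH trans; PPh3 cis, OH cis (3 arrangements, 2 chiral); PPh3 trans, OH cis; PPh3 cis, OH trans.
Of these, 2 lack any improper symmetry element and so occur as enantiomeric pairs, giving 6 + 2 = 8 stereoisomers in total.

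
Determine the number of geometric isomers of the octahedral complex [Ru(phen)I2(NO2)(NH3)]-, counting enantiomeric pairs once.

4

An octahedron has six vertices in three trans pairs; every non-trans pair is cis.
Each phen is bidentate and must span two cis positions.
There are 4 geometric isomers: I trans; I cis (3 arrangements, 2 chiral).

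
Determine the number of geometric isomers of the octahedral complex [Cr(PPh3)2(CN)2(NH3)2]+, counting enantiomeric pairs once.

The six octahedral sites form three mutually perpendicular trans pairs.
Systematic placement gives 5 geometric isomers: PPh3 trans, CN trans, NH3 trans; PPh3 cis, CN trans, NH3 cis; PPh3 trans, CN cis, NH3 cis; PPh3 cis, CN cis, NH3 cis (chiral); PPh3 cis, CN cis, NH3 trans.

5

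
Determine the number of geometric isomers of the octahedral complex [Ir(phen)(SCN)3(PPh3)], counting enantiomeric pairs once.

An octahedron has six vertices in three trans pairs; every non-trans pair is cis.
Each phen is bidentate and must span two cis positions.
The distinct arrangements are (2 in all): SCN fac; SCN mer.

2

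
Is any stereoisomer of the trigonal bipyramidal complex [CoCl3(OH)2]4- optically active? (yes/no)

In a trigonal bipyramid the two axial positions differ from the three equatorial ones.
Working through the distinct placements yields 3 geometric isomers: OH both equatorial; OH one axial, one equatorial; OH both axial.
Each arrangement has an internal mirror plane or centre of symmetry, so none is chiral.

no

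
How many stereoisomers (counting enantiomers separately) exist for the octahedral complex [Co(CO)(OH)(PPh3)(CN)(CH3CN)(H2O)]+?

30

In an octahedral complex each vertex has one trans partner and four cis neighbours.
Systematic enumeration (placing each ligand type in turn and discarding arrangements equivalent by rotation or reflection) gives 15 geometric isomers.
Of these, 15 lack any improper symmetry element and so occur as enantiomeric pairs, giving 15 + 15 = 30 stereoisomers in total.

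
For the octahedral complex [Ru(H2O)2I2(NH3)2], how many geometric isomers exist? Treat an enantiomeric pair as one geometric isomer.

5

The distinct arrangements are (5 in all): H2O trans, I trans, NH3 trans; H2O trans, I cis, NH3 cis; H2O cis, I cis, NH3 trans; H2O cis, I cis, NH3 cis (chiral); H2O cis, I trans, NH3 cis.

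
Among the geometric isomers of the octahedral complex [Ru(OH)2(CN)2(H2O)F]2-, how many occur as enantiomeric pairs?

2

An octahedron has six vertices in three trans pairs; every non-trans pair is cis.
Working through the distinct placements yields 6 geometric isomers: OH trans, CN trans; OH cis, CN trans; OH trans, CN cis; OH cis, CN cis (3 arrangements, 2 chiral).
Of these, 2 lack any improper symmetry element and so occur as enantiomeric pairs, giving 6 + 2 = 8 stereoisomers in total.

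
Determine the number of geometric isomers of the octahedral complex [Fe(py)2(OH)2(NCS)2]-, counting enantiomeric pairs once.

An octahedron has six vertices in three trans pairs; every non-trans pair is cis.
The distinct arrangements are (5 in all): py trans, OH trans, NCS trans; py cis, OH cis, NCS trans; py trans, OH cis, NCS cis; py cis, OH cis, NCS cis (chiral); py cis, OH trans, NCS cis.

5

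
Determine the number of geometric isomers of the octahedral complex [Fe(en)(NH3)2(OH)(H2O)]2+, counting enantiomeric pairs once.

An octahedron has six vertices in three trans pairs; every non-trans pair is cis.
Each en is bidentate and must span two cis positions.
Systematic placement gives 4 geometric isomers: NH3 cis (3 arrangements, 2 chiral); NH3 trans.

4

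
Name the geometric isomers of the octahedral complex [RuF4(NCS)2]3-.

cis and trans

An octahedron has six vertices in three trans pairs; every non-trans pair is cis.
The distinct arrangements are (2 in all): NCS trans; NCS cis.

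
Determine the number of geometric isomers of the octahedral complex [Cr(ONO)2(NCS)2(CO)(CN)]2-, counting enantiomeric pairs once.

In an octahedral complex each vertex has one trans partner and four cis neighbours.
There are 6 geometric isomers: ONO trans, NCS trans; ONO cis, NCS cis (3 arrangements, 2 chiral); ONO trans, NCS cis; ONO cis, NCS trans.

6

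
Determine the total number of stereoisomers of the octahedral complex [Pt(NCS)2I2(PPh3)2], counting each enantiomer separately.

6

An octahedron has six vertices in three trans pairs; every non-trans pair is cis.
The distinct arrangements are (5 in all): NCS trans, I trans, PPh3 trans; NCS cis, I trans, PPh3 cis; NCS cis, I cis, PPh3 trans; NCS cis, I cis, PPh3 cis (chiral); NCS trans, I cis, PPh3 cis.
One of these lacks any improper symmetry element and so occurs as an enantiomeric pair, giving 5 + 1 = 6 stereoisomers in total.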